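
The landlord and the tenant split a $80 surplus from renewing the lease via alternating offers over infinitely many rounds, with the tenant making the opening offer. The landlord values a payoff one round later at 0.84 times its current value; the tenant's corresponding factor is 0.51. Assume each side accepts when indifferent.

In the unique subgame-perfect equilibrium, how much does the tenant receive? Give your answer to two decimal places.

When the tenant proposes, the landlord accepts any offer worth at least 0.84 times what the landlord would get by proposing next round; and vice versa.
This gives x = 80 − 0.84y and y = 80 − 0.51x, where x and y are each side's share when it proposes.
Hence (1 − 0.84·0.51)x = 80(1 − 0.84), i.e. 0.5716·x = 12.8.
x ≈ 22.3933; the landlord's share is 80 − x ≈ 57.6067.

22.39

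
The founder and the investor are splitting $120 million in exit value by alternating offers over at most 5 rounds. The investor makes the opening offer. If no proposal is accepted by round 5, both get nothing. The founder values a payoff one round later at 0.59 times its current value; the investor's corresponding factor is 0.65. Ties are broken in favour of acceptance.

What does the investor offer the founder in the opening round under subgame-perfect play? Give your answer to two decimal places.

34.28

Round 5 (the investor proposes): the founder will accept anything ≥ 0, so the investor offers 0 and keeps 120.
Round 4 (the founder proposes): the investor can get 120 next round, worth 0.65 × 120 = 78 now; the founder offers that and keeps 42.
Round 3 (the investor proposes): the founder can get 42 next round, worth 0.59 × 42 = 24.78 now; the investor offers that and keeps 95.22.
Round 2 (the founder proposes): the investor can get 95.22 next round, worth 0.65 × 95.22 = 61.893 now; the founder offers that and keeps 58.107.
Round 1 (the investor proposes): the founder can get 58.107 next round, worth 0.59 × 58.107 = 34.28313 now, so the investor offers 34.28313, keeping 85.71687.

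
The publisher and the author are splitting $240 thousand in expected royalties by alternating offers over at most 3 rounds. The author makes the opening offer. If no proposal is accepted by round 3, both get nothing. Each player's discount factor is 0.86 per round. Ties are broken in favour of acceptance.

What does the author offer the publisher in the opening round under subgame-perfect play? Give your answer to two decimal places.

Round 3 (the author proposes): the publisher will accept anything ≥ 0, so the author offers 0 and keeps 240.
Round 2 (the publisher proposes): the author can get 240 next round, worth 0.86 × 240 = 206.4 now; the publisher offers that and keeps 33.6.
Round 1 (the author proposes): the publisher can get 33.6 next round, worth 0.86 × 33.6 = 28.896 now, so the author offers 28.896, keeping 211.104.

28.90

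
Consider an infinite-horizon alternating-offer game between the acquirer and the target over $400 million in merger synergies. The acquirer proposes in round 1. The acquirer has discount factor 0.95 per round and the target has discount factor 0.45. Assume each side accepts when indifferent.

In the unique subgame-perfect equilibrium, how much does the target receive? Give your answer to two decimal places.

15.72

In a stationary SPE each proposer offers the other exactly their discounted continuation value.
If the acquirer keeps x when proposing and the target keeps y when proposing, then x = 400 − 0.45y and y = 400 − 0.95x.
Solving: x = 400(1 − 0.45) / (1 − 0.95·0.45) = 220 / 0.5725 ≈ 384.2795.
The target gets 400 − 384.2795 ≈ 15.7205.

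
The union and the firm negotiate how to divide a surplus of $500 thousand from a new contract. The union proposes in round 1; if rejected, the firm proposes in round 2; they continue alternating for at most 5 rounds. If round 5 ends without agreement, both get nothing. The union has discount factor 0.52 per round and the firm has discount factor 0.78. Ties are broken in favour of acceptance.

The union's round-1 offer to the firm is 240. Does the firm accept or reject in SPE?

Reject

Round 5 (the union proposes): the firm will accept anything ≥ 0, so the union offers 0 and keeps 500.
Round 4 (the firm proposes): the union can get 500 next round, worth 0.52 × 500 = 260 now. The firm offers 260 and keeps 500 − 260 = 240.
Round 3 (the union proposes): the firm can get 240 next round, worth 0.78 × 240 = 187.2 now. The union offers 187.2 and keeps 500 − 187.2 = 312.8.
Round 2 (the firm proposes): the union can get 312.8 next round, worth 0.52 × 312.8 = 162.656 now; the firm offers that and keeps 337.344.
So by rejecting in round 1, the firm gets 337.344 next round, worth 0.78 × 337.344 = 263.12832 now.
Offer 240 < 263.12832, so the firm rejects.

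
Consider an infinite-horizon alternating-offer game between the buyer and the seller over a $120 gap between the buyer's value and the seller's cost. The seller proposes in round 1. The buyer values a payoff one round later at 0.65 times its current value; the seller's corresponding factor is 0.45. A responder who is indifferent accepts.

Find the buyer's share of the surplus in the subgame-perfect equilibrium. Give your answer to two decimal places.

60.64

In a stationary SPE each proposer offers the other exactly their discounted continuation value.
If the seller keeps x when proposing and the buyer keeps y when proposing, then x = 120 − 0.65y and y = 120 − 0.45x.
Solving: x = 120(1 − 0.65) / (1 − 0.45·0.65) = 42 / 0.7075 ≈ 59.3640.
The buyer gets 120 − 59.3640 ≈ 60.6360.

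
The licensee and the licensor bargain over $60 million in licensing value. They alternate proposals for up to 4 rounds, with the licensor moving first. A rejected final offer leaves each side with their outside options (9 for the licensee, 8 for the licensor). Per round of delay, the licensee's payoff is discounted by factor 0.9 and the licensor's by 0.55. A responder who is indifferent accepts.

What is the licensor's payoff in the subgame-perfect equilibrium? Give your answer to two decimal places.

By backward induction:
Round 4 (the licensee proposes): the licensor gets 8 if talks fail, so the licensee offers 8 and keeps 52.
Round 3 (the licensor proposes): the licensee can get 52 next round, worth 0.9 × 52 = 46.8 now; the licensor offers that and keeps 13.2.
Round 2 (the licensee proposes): the licensor can get 13.2 next round, worth 0.55 × 13.2 = 7.26 now; the licensee offers that and keeps 52.74.
Round 1 (the licensor proposes): the licensee can get 52.74 next round, worth 0.9 × 52.74 = 47.466 now; the licensor offers that and keeps 12.534.

12.53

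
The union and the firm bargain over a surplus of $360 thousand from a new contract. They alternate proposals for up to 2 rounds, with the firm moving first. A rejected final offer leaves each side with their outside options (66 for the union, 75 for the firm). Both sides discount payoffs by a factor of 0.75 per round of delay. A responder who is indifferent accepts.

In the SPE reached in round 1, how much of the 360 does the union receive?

213.75

Work backward from the last round.
Round 2 (the union proposes): the firm gets 75 if talks fail, so the union offers 75 and keeps 285.
Round 1 (the firm proposes): the union can get 285 next round, worth 0.75 × 285 = 213.75 now, so the firm offers 213.75, keeping 146.25.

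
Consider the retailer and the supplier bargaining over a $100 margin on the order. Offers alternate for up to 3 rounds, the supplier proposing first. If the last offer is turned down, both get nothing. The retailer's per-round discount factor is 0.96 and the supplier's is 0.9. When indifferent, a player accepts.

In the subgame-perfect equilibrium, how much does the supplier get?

90.4

Work backward from the last round.
Round 3 (the supplier proposes): rejection yields 0 for the retailer; the supplier offers 0 and keeps 100.
Round 2 (the retailer proposes): the supplier can get 100 next round, worth 0.9 × 100 = 90 now, so the retailer offers 90, keeping 10.
Round 1 (the supplier proposes): the retailer can get 10 next round, worth 0.96 × 10 = 9.6 now. The supplier offers 9.6 and keeps 100 − 9.6 = 90.4.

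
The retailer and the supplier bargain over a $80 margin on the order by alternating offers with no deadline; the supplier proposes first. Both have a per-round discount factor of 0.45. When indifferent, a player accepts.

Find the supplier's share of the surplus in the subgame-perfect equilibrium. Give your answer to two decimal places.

55.17

Let x be the supplier's share when the supplier proposes and y be the retailer's share when the retailer proposes.
The retailer accepts iff offered ≥ 0.45·y, so x = 80 − 0.45y. Symmetrically y = 80 − 0.45x.
Substituting: x = 80 − 0.45(80 − 0.45x), giving x(1 − 0.45·0.45) = 80(1 − 0.45).
So x = 80 × 0.55 / 0.7975 ≈ 55.1724, and the retailer receives 80 − x ≈ 24.8276.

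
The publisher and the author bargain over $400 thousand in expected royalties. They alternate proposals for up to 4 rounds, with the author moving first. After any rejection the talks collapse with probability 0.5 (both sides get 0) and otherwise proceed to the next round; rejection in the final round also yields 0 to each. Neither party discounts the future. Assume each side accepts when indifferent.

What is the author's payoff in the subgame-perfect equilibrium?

Round 4 (the publisher proposes): rejection yields 0 for the author; the publisher offers 0 and keeps 400.
Round 3 (the author proposes): rejecting gives the publisher an expected 0.5 × 400 = 200, so the author offers 200, keeping 200.
Round 2 (the publisher proposes): rejecting gives the author an expected 0.5 × 200 = 100. The publisher offers 100 and keeps 400 − 100 = 300.
Round 1 (the author proposes): rejecting gives the publisher an expected 0.5 × 300 = 150. The author offers 150 and keeps 400 − 150 = 250.

250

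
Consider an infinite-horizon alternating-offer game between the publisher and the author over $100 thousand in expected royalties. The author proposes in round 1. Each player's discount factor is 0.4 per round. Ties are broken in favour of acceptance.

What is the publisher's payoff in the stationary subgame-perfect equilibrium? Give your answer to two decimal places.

When the author proposes, the publisher accepts any offer worth at least 0.4 times what the publisher would get by proposing next round; and vice versa.
This gives x = 100 − 0.4y and y = 100 − 0.4x, where x and y are each side's share when it proposes.
Hence (1 − 0.4·0.4)x = 100(1 − 0.4), i.e. 0.84·x = 60.
x ≈ 71.4286; the publisher's share is 100 − x ≈ 28.5714.

28.57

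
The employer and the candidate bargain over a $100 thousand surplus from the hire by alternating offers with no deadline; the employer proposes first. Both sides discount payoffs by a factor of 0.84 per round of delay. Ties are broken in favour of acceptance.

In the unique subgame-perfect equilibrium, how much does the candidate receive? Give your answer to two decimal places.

45.65

In a stationary SPE each proposer offers the other exactly their discounted continuation value.
If the employer keeps x when proposing and the candidate keeps y when proposing, then x = 100 − 0.84y and y = 100 − 0.84x.
Solving: x = 100(1 − 0.84) / (1 − 0.84·0.84) = 16 / 0.2944 ≈ 54.3478.
The candidate gets 100 − 54.3478 ≈ 45.6522.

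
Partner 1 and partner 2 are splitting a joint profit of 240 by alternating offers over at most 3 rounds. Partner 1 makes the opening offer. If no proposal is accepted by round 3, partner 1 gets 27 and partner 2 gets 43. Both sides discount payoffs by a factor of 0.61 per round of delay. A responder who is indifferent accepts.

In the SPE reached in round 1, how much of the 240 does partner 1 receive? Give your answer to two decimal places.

166.90

By backward induction:
Round 3 (partner 1 proposes): partner 2 gets 43 if talks fail, so partner 1 offers 43 and keeps 197.
Round 2 (partner 2 proposes): partner 1 can get 197 next round, worth 0.61 × 197 = 120.17 now; partner 2 offers that and keeps 119.83.
Round 1 (partner 1 proposes): partner 2 can get 119.83 next round, worth 0.61 × 119.83 = 73.0963 now. Partner 1 offers 73.0963 and keeps 240 − 73.0963 = 166.9037.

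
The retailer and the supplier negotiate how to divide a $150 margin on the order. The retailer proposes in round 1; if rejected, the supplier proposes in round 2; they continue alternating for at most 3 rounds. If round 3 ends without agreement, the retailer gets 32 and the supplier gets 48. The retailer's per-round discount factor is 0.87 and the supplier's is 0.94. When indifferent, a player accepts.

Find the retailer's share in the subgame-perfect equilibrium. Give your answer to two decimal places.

92.42

Round 3 (the retailer proposes): the supplier gets 48 if talks fail, so the retailer offers 48 and keeps 102.
Round 2 (the supplier proposes): the retailer can get 102 next round, worth 0.87 × 102 = 88.74 now, so the supplier offers 88.74, keeping 61.26.
Round 1 (the retailer proposes): the supplier can get 61.26 next round, worth 0.94 × 61.26 = 57.5844 now, so the retailer offers 57.5844, keeping 92.4156.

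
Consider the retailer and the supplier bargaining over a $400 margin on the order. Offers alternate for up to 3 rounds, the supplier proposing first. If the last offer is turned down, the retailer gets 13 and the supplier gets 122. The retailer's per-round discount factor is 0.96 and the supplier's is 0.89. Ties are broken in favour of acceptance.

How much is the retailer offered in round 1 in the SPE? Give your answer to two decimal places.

Round 3 (the supplier proposes): the retailer gets 13 if talks fail, so the supplier offers 13 and keeps 387.
Round 2 (the retailer proposes): the supplier can get 387 next round, worth 0.89 × 387 = 344.43 now, so the retailer offers 344.43, keeping 55.57.
Round 1 (the supplier proposes): the retailer can get 55.57 next round, worth 0.96 × 55.57 = 53.3472 now; the supplier offers that and keeps 346.6528.

53.35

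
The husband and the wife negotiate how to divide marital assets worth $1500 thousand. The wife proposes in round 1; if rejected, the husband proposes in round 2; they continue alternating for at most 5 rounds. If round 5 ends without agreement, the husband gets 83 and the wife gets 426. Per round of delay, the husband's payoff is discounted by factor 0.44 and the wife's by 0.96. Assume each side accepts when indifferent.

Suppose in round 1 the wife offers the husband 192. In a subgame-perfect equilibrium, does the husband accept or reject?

Round 5 (the wife proposes): the husband gets 83 if talks fail, so the wife offers 83 and keeps 1417.
Round 4 (the husband proposes): the wife can get 1417 next round, worth 0.96 × 1417 = 1360.32 now. The husband offers 1360.32 and keeps 1500 − 1360.32 = 139.68.
Round 3 (the wife proposes): the husband can get 139.68 next round, worth 0.44 × 139.68 = 61.4592 now, so the wife offers 61.4592, keeping 1438.5408.
Round 2 (the husband proposes): the wife can get 1438.5408 next round, worth 0.96 × 1438.5408 = 1380.999168 now, so the husband offers 1380.999168, keeping 119.000832.
So by rejecting in round 1, the husband gets 119.000832 next round, worth 0.44 × 119.000832 = 52.36036608 now.
Offer 192 ≥ 52.36036608, so the husband accepts.

Accept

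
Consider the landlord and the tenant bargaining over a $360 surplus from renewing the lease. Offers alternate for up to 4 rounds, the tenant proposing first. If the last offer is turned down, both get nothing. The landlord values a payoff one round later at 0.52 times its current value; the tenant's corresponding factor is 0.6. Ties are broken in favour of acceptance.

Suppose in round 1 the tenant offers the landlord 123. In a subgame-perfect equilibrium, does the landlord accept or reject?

Reject

Work out the landlord's continuation value if the offer is rejected.
Round 4 (the landlord proposes): rejection yields 0 for the tenant; the landlord offers 0 and keeps 360.
Round 3 (the tenant proposes): the landlord can get 360 next round, worth 0.52 × 360 = 187.2 now. The tenant offers 187.2 and keeps 360 − 187.2 = 172.8.
Round 2 (the landlord proposes): the tenant can get 172.8 next round, worth 0.6 × 172.8 = 103.68 now; the landlord offers that and keeps 256.32.
So by rejecting in round 1, the landlord gets 256.32 next round, worth 0.52 × 256.32 = 133.2864 now.
Offer 123 < 133.2864, so the landlord rejects.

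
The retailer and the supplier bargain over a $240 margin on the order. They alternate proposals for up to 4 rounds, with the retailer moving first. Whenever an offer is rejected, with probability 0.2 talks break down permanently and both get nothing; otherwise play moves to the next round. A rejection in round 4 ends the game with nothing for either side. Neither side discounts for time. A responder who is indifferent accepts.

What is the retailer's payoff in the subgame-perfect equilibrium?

78.72

By backward induction:
Round 4 (the supplier proposes): the retailer will accept anything ≥ 0, so the supplier offers 0 and keeps 240.
Round 3 (the retailer proposes): rejecting gives the supplier an expected 0.8 × 240 = 192. The retailer offers 192 and keeps 240 − 192 = 48.
Round 2 (the supplier proposes): rejecting gives the retailer an expected 0.8 × 48 = 38.4, so the supplier offers 38.4, keeping 201.6.
Round 1 (the retailer proposes): rejecting gives the supplier an expected 0.8 × 201.6 = 161.28; the retailer offers that and keeps 78.72.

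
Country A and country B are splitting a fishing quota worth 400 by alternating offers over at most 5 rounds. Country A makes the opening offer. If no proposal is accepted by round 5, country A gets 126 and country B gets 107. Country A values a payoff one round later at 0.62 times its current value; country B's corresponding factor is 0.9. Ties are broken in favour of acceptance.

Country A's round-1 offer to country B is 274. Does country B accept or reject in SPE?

Accept

Work out country B's continuation value if the offer is rejected.
Round 5 (country A proposes): country B gets 107 if talks fail, so country A offers 107 and keeps 293.
Round 4 (country B proposes): country A can get 293 next round, worth 0.62 × 293 = 181.66 now. Country B offers 181.66 and keeps 400 − 181.66 = 218.34.
Round 3 (country A proposes): country B can get 218.34 next round, worth 0.9 × 218.34 = 196.506 now, so country A offers 196.506, keeping 203.494.
Round 2 (country B proposes): country A can get 203.494 next round, worth 0.62 × 203.494 = 126.16628 now; country B offers that and keeps 273.83372.
So by rejecting in round 1, country B gets 273.83372 next round, worth 0.9 × 273.83372 = 246.450348 now.
Offer 274 ≥ 246.450348, so country B accepts.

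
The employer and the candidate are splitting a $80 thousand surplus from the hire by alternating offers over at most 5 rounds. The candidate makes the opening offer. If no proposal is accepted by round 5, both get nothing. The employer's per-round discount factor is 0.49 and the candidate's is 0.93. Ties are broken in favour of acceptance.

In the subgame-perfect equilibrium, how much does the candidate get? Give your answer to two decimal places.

76.01

Round 5 (the candidate proposes): rejection yields 0 for the employer; the candidate offers 0 and keeps 80.
Round 4 (the employer proposes): the candidate can get 80 next round, worth 0.93 × 80 = 74.4 now; the employer offers that and keeps 5.6.
Round 3 (the candidate proposes): the employer can get 5.6 next round, worth 0.49 × 5.6 = 2.744 now. The candidate offers 2.744 and keeps 80 − 2.744 = 77.256.
Round 2 (the employer proposes): the candidate can get 77.256 next round, worth 0.93 × 77.256 = 71.84808 now. The employer offers 71.84808 and keeps 80 − 71.84808 = 8.15192.
Round 1 (the candidate proposes): the employer can get 8.15192 next round, worth 0.49 × 8.15192 = 3.9944408 now, so the candidate offers 3.9944408, keeping 76.0055592.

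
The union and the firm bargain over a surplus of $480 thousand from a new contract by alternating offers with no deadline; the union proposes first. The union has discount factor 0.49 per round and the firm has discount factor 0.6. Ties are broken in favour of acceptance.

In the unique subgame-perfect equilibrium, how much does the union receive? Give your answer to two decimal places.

271.95

Let x be the union's share when the union proposes and y be the firm's share when the firm proposes.
The firm accepts iff offered ≥ 0.6·y, so x = 480 − 0.6y. Symmetrically y = 480 − 0.49x.
Substituting: x = 480 − 0.6(480 − 0.49x), giving x(1 − 0.49·0.6) = 480(1 − 0.6).
So x = 480 × 0.4 / 0.706 ≈ 271.9547, and the firm receives 480 − x ≈ 208.0453.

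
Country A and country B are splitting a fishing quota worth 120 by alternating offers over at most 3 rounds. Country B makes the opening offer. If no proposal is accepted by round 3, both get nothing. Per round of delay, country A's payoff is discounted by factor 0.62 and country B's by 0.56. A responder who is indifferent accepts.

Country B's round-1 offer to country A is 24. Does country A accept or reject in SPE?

Round 3 (country B proposes): rejection yields 0 for country A; country B offers 0 and keeps 120.
Round 2 (country A proposes): country B can get 120 next round, worth 0.56 × 120 = 67.2 now, so country A offers 67.2, keeping 52.8.
So by rejecting in round 1, country A gets 52.8 next round, worth 0.62 × 52.8 = 32.736 now.
Offer 24 < 32.736, so country A rejects.

Reject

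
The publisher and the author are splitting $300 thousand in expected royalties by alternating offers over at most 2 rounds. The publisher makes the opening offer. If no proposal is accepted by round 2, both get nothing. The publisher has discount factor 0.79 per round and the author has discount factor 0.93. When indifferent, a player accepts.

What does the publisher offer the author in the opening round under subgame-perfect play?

279

Round 2 (the author proposes): rejection yields 0 for the publisher; the author offers 0 and keeps 300.
Round 1 (the publisher proposes): the author can get 300 next round, worth 0.93 × 300 = 279 now, so the publisher offers 279, keeping 21.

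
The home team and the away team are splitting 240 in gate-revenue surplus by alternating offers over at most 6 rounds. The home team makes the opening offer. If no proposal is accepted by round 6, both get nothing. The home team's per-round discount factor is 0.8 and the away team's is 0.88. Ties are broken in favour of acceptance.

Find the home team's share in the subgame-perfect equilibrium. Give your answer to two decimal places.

63.35

Work backward from the last round.
Round 6 (the away team proposes): the home team will accept anything ≥ 0, so the away team offers 0 and keeps 240.
Round 5 (the home team proposes): the away team can get 240 next round, worth 0.88 × 240 = 211.2 now. The home team offers 211.2 and keeps 240 − 211.2 = 28.8.
Round 4 (the away team proposes): the home team can get 28.8 next round, worth 0.8 × 28.8 = 23.04 now. The away team offers 23.04 and keeps 240 − 23.04 = 216.96.
Round 3 (the home team proposes): the away team can get 216.96 next round, worth 0.88 × 216.96 = 190.9248 now. The home team offers 190.9248 and keeps 240 − 190.9248 = 49.0752.
Round 2 (the away team proposes): the home team can get 49.0752 next round, worth 0.8 × 49.0752 = 39.26016 now; the away team offers that and keeps 200.73984.
Round 1 (the home team proposes): the away team can get 200.73984 next round, worth 0.88 × 200.73984 = 176.6510592 now, so the home team offers 176.6510592, keeping 63.3489408.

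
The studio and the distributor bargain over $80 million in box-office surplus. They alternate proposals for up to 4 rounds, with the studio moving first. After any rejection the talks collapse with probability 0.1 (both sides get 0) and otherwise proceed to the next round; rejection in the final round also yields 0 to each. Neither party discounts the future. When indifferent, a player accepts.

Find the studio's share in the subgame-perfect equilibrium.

By backward induction:
Round 4 (the distributor proposes): rejection yields 0 for the studio; the distributor offers 0 and keeps 80.
Round 3 (the studio proposes): rejecting gives the distributor an expected 0.9 × 80 = 72, so the studio offers 72, keeping 8.
Round 2 (the distributor proposes): rejecting gives the studio an expected 0.9 × 8 = 7.2. The distributor offers 7.2 and keeps 80 − 7.2 = 72.8.
Round 1 (the studio proposes): rejecting gives the distributor an expected 0.9 × 72.8 = 65.52. The studio offers 65.52 and keeps 80 − 65.52 = 14.48.

14.48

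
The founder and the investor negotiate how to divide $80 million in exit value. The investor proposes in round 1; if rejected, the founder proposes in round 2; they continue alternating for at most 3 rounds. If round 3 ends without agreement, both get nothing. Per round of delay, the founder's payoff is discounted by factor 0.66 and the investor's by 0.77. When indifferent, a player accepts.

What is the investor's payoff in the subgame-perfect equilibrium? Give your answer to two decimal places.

67.86

Round 3 (the investor proposes): rejection yields 0 for the founder; the investor offers 0 and keeps 80.
Round 2 (the founder proposes): the investor can get 80 next round, worth 0.77 × 80 = 61.6 now; the founder offers that and keeps 18.4.
Round 1 (the investor proposes): the founder can get 18.4 next round, worth 0.66 × 18.4 = 12.144 now; the investor offers that and keeps 67.856.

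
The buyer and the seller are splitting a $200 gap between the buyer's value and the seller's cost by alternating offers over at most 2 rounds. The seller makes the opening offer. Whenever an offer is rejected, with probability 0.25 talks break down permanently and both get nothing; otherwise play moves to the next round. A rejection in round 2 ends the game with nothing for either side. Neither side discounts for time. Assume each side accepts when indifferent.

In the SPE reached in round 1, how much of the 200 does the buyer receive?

Round 2 (the buyer proposes): the seller will accept anything ≥ 0, so the buyer offers 0 and keeps 200.
Round 1 (the seller proposes): rejecting gives the buyer an expected 0.75 × 200 = 150, so the seller offers 150, keeping 50.

150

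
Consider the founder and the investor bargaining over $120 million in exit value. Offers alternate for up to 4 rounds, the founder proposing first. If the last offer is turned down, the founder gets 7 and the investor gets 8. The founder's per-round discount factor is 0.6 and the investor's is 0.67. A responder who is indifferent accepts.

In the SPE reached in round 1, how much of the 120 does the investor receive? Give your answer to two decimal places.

62.60

By backward induction:
Round 4 (the investor proposes): the founder gets 7 if talks fail, so the investor offers 7 and keeps 113.
Round 3 (the founder proposes): the investor can get 113 next round, worth 0.67 × 113 = 75.71 now. The founder offers 75.71 and keeps 120 − 75.71 = 44.29.
Round 2 (the investor proposes): the founder can get 44.29 next round, worth 0.6 × 44.29 = 26.574 now. The investor offers 26.574 and keeps 120 − 26.574 = 93.426.
Round 1 (the founder proposes): the investor can get 93.426 next round, worth 0.67 × 93.426 = 62.59542 now. The founder offers 62.59542 and keeps 120 − 62.59542 = 57.40458.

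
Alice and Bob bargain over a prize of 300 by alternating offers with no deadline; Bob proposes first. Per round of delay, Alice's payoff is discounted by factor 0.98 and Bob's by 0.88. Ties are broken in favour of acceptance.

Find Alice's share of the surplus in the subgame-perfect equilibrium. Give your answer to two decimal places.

In a stationary SPE each proposer offers the other exactly their discounted continuation value.
If Bob keeps x when proposing and Alice keeps y when proposing, then x = 300 − 0.98y and y = 300 − 0.88x.
Solving: x = 300(1 − 0.98) / (1 − 0.88·0.98) = 6 / 0.1376 ≈ 43.6047.
Alice gets 300 − 43.6047 ≈ 256.3953.

256.40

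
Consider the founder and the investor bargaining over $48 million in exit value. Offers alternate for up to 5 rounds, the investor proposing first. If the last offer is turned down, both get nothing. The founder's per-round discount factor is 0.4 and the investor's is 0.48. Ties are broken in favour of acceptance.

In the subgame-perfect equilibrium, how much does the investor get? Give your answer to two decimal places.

36.10

Round 5 (the investor proposes): rejection yields 0 for the founder; the investor offers 0 and keeps 48.
Round 4 (the founder proposes): the investor can get 48 next round, worth 0.48 × 48 = 23.04 now, so the founder offers 23.04, keeping 24.96.
Round 3 (the investor proposes): the founder can get 24.96 next round, worth 0.4 × 24.96 = 9.984 now; the investor offers that and keeps 38.016.
Round 2 (the founder proposes): the investor can get 38.016 next round, worth 0.48 × 38.016 = 18.24768 now, so the founder offers 18.24768, keeping 29.75232.
Round 1 (the investor proposes): the founder can get 29.75232 next round, worth 0.4 × 29.75232 = 11.900928 now. The investor offers 11.900928 and keeps 48 − 11.900928 = 36.099072.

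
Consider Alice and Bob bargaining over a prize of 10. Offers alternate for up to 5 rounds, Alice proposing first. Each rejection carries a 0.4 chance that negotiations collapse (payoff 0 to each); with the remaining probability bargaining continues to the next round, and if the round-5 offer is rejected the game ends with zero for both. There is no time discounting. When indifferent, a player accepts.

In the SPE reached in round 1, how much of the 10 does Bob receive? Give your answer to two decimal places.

By backward induction:
Round 5 (Alice proposes): Bob will accept anything ≥ 0, so Alice offers 0 and keeps 10.
Round 4 (Bob proposes): rejecting gives Alice an expected 0.6 × 10 = 6. Bob offers 6 and keeps 10 − 6 = 4.
Round 3 (Alice proposes): rejecting gives Bob an expected 0.6 × 4 = 2.4, so Alice offers 2.4, keeping 7.6.
Round 2 (Bob proposes): rejecting gives Alice an expected 0.6 × 7.6 = 4.56, so Bob offers 4.56, keeping 5.44.
Round 1 (Alice proposes): rejecting gives Bob an expected 0.6 × 5.44 = 3.264; Alice offers that and keeps 6.736.

3.26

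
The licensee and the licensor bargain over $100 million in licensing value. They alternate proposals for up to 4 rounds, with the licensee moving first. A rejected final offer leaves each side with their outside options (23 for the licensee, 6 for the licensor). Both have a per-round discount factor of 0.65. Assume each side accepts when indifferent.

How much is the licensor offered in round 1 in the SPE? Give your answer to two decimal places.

43.90

Round 4 (the licensor proposes): the licensee gets 23 if talks fail, so the licensor offers 23 and keeps 77.
Round 3 (the licensee proposes): the licensor can get 77 next round, worth 0.65 × 77 = 50.05 now, so the licensee offers 50.05, keeping 49.95.
Round 2 (the licensor proposes): the licensee can get 49.95 next round, worth 0.65 × 49.95 = 32.4675 now. The licensor offers 32.4675 and keeps 100 − 32.4675 = 67.5325.
Round 1 (the licensee proposes): the licensor can get 67.5325 next round, worth 0.65 × 67.5325 = 43.896125 now. The licensee offers 43.896125 and keeps 100 − 43.896125 = 56.103875.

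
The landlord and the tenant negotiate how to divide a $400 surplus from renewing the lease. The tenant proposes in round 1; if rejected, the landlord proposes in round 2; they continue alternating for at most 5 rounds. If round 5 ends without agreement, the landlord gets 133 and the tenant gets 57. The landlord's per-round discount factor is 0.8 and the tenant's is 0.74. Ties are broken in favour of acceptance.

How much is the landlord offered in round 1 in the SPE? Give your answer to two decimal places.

179.07

Round 5 (the tenant proposes): the landlord gets 133 if talks fail, so the tenant offers 133 and keeps 267.
Round 4 (the landlord proposes): the tenant can get 267 next round, worth 0.74 × 267 = 197.58 now, so the landlord offers 197.58, keeping 202.42.
Round 3 (the tenant proposes): the landlord can get 202.42 next round, worth 0.8 × 202.42 = 161.936 now; the tenant offers that and keeps 238.064.
Round 2 (the landlord proposes): the tenant can get 238.064 next round, worth 0.74 × 238.064 = 176.16736 now. The landlord offers 176.16736 and keeps 400 − 176.16736 = 223.83264.
Round 1 (the tenant proposes): the landlord can get 223.83264 next round, worth 0.8 × 223.83264 = 179.066112 now; the tenant offers that and keeps 220.933888.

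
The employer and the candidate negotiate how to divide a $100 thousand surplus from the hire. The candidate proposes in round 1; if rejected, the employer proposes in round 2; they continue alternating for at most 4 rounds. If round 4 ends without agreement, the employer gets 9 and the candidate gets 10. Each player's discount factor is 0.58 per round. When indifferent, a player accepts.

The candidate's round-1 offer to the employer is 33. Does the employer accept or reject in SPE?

Round 4 (the employer proposes): the candidate gets 10 if talks fail, so the employer offers 10 and keeps 90.
Round 3 (the candidate proposes): the employer can get 90 next round, worth 0.58 × 90 = 52.2 now. The candidate offers 52.2 and keeps 100 − 52.2 = 47.8.
Round 2 (the employer proposes): the candidate can get 47.8 next round, worth 0.58 × 47.8 = 27.724 now, so the employer offers 27.724, keeping 72.276.
So by rejecting in round 1, the employer gets 72.276 next round, worth 0.58 × 72.276 = 41.92008 now.
Offer 33 < 41.92008, so the employer rejects.

Reject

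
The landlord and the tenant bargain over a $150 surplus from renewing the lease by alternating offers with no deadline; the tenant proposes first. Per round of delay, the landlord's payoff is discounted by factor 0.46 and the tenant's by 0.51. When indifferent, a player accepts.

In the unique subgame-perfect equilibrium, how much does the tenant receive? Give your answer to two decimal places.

105.83

In a stationary SPE each proposer offers the other exactly their discounted continuation value.
If the tenant keeps x when proposing and the landlord keeps y when proposing, then x = 150 − 0.46y and y = 150 − 0.51x.
Solving: x = 150(1 − 0.46) / (1 − 0.51·0.46) = 81 / 0.7654 ≈ 105.8270.
The landlord gets 150 − 105.8270 ≈ 44.1730.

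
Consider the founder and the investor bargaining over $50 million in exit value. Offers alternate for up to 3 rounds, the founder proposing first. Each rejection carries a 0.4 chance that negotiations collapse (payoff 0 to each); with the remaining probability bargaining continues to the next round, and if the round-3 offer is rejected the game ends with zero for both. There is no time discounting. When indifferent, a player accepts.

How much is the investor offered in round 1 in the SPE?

12

By backward induction:
Round 3 (the founder proposes): rejection yields 0 for the investor; the founder offers 0 and keeps 50.
Round 2 (the investor proposes): rejecting gives the founder an expected 0.6 × 50 = 30, so the investor offers 30, keeping 20.
Round 1 (the founder proposes): rejecting gives the investor an expected 0.6 × 20 = 12; the founder offers that and keeps 38.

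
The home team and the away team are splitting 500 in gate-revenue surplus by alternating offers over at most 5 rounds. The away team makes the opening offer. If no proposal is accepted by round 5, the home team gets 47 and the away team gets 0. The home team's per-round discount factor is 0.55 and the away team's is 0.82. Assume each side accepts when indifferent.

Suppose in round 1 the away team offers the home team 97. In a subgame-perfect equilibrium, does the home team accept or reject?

Accept

Round 5 (the away team proposes): the home team gets 47 if talks fail, so the away team offers 47 and keeps 453.
Round 4 (the home team proposes): the away team can get 453 next round, worth 0.82 × 453 = 371.46 now. The home team offers 371.46 and keeps 500 − 371.46 = 128.54.
Round 3 (the away team proposes): the home team can get 128.54 next round, worth 0.55 × 128.54 = 70.697 now, so the away team offers 70.697, keeping 429.303.
Round 2 (the home team proposes): the away team can get 429.303 next round, worth 0.82 × 429.303 = 352.02846 now, so the home team offers 352.02846, keeping 147.97154.
So by rejecting in round 1, the home team gets 147.97154 next round, worth 0.55 × 147.97154 = 81.384347 now.
Offer 97 ≥ 81.384347, so the home team accepts.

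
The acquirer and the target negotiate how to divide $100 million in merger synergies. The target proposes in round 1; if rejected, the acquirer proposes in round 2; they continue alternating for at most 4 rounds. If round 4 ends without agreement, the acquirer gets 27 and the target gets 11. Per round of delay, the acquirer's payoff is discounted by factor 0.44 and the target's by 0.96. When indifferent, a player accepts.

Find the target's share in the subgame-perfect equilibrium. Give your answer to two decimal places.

81.70

Round 4 (the acquirer proposes): the target gets 11 if talks fail, so the acquirer offers 11 and keeps 89.
Round 3 (the target proposes): the acquirer can get 89 next round, worth 0.44 × 89 = 39.16 now. The target offers 39.16 and keeps 100 − 39.16 = 60.84.
Round 2 (the acquirer proposes): the target can get 60.84 next round, worth 0.96 × 60.84 = 58.4064 now; the acquirer offers that and keeps 41.5936.
Round 1 (the target proposes): the acquirer can get 41.5936 next round, worth 0.44 × 41.5936 = 18.301184 now, so the target offers 18.301184, keeping 81.698816.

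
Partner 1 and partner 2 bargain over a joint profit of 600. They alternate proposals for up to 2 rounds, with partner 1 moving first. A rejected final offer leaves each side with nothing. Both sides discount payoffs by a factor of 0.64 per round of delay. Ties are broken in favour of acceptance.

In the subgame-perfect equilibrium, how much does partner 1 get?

By backward induction:
Round 2 (partner 2 proposes): partner 1 will accept anything ≥ 0, so partner 2 offers 0 and keeps 600.
Round 1 (partner 1 proposes): partner 2 can get 600 next round, worth 0.64 × 600 = 384 now, so partner 1 offers 384, keeping 216.

216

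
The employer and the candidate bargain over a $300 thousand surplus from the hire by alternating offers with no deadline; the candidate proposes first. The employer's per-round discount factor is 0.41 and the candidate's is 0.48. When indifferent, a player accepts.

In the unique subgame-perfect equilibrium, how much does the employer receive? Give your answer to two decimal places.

When the candidate proposes, the employer accepts any offer worth at least 0.41 times what the employer would get by proposing next round; and vice versa.
This gives x = 300 − 0.41y and y = 300 − 0.48x, where x and y are each side's share when it proposes.
Hence (1 − 0.41·0.48)x = 300(1 − 0.41), i.e. 0.8032·x = 177.
x ≈ 220.3685; the employer's share is 300 − x ≈ 79.6315.

79.63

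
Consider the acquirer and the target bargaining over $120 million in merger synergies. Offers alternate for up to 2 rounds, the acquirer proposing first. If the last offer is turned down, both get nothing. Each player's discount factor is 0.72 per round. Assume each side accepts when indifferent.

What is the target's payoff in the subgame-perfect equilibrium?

86.4

Round 2 (the target proposes): the acquirer will accept anything ≥ 0, so the target offers 0 and keeps 120.
Round 1 (the acquirer proposes): the target can get 120 next round, worth 0.72 × 120 = 86.4 now; the acquirer offers that and keeps 33.6.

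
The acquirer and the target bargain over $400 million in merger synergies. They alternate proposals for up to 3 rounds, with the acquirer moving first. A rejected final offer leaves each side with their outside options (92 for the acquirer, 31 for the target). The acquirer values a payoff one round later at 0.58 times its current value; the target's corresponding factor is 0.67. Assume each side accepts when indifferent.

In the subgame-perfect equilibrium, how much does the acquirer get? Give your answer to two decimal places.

Round 3 (the acquirer proposes): the target gets 31 if talks fail, so the acquirer offers 31 and keeps 369.
Round 2 (the target proposes): the acquirer can get 369 next round, worth 0.58 × 369 = 214.02 now. The target offers 214.02 and keeps 400 − 214.02 = 185.98.
Round 1 (the acquirer proposes): the target can get 185.98 next round, worth 0.67 × 185.98 = 124.6066 now. The acquirer offers 124.6066 and keeps 400 − 124.6066 = 275.3934.

275.39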